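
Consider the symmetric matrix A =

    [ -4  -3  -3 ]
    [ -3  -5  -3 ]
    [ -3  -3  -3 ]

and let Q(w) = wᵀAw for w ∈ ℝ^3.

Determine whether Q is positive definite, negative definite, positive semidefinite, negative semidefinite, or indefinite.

negative definite

Row-reducing A symmetrically gives the diagonal entries -4, -11/4, -6/11.
That gives 3 negative pivots.
Hence Q is negative definite.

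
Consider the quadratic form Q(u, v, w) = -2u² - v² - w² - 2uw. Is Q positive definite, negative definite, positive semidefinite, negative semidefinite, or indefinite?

The symmetric matrix of Q is A = [[-2, 0, -1], [0, -1, 0], [-1, 0, -1]].
Leading principal minors: Δ_1 = -2, Δ_2 = 2, Δ_3 = -1.
The signs alternate starting with Δ_1 < 0, so by Sylvester's criterion Q is negative definite.

negative definite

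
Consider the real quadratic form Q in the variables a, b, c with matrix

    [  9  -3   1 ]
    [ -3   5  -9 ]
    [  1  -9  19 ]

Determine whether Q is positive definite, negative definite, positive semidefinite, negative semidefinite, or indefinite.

An LDLᵀ factorisation of A has diagonal entries 9, 4, 1/9.
Counting signs: 3 positive.
Hence Q is positive definite.

positive definite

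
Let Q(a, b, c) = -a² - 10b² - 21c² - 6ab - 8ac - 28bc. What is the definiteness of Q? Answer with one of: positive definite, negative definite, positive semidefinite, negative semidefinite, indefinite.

negative definite

The symmetric matrix of Q is A = [[-1, -3, -4], [-3, -10, -14], [-4, -14, -21]].
Leading principal minors: Δ_1 = -1, Δ_2 = 1, Δ_3 = -1.
The signs alternate starting with Δ_1 < 0, so by Sylvester's criterion Q is negative definite.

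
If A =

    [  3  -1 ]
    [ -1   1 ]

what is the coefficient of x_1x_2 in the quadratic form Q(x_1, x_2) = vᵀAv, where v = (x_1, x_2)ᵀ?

-2

The coefficient of x_1x_2 is A[1,2] + A[2,1] = 2·(-1) = -2.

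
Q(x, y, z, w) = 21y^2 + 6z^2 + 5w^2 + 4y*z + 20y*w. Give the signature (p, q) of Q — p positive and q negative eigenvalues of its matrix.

The associated matrix is A = [[0, 0, 0, 0], [0, 21, 2, 10], [0, 2, 6, 0], [0, 10, 0, 5]].
Row-reducing A symmetrically gives the diagonal entries 0, 21, 122/21, 5/61.
That gives 3 positive, 1 zero pivots.

(3, 0)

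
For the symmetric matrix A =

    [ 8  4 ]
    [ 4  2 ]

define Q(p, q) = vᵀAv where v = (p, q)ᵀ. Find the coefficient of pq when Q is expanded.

8

The coefficient of pq is A[1,2] + A[2,1] = 2·4 = 8.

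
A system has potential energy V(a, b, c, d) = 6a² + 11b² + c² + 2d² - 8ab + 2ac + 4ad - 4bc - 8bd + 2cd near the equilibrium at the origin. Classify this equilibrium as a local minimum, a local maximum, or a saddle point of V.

The Hessian at the origin is H = [[12, -8, 2, 4], [-8, 22, -4, -8], [2, -4, 2, 2], [4, -8, 2, 4]].
Row-reducing H symmetrically gives the diagonal entries 12, 50/3, 31/25, 24/31.
Counting signs: 4 positive.
H is positive definite, so the origin is a strict local minimum.

local minimum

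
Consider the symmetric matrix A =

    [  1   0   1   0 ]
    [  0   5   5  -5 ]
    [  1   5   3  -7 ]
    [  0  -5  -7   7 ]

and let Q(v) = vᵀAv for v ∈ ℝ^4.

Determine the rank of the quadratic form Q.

4

Symmetric row and column elimination reduces A to a congruent diagonal form with pivots 1, 5, -3, 10/3.
That gives 3 positive, 1 negative pivots.
The rank is the number of nonzero pivots: 4.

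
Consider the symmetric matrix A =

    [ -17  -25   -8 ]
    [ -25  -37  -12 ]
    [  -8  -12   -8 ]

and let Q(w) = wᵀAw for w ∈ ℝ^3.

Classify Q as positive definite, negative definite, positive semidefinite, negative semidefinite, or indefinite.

Row-reducing A symmetrically gives the diagonal entries -17, -4/17, -4.
So there are 3 negative pivots.
Hence Q is negative definite.

negative definite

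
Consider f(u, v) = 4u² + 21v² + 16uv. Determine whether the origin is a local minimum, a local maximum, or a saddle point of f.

local minimum

The Hessian at the origin is H = [[8, 16], [16, 42]].
det H = 8·42 − (16)² = 80 > 0 and H[1,1] = 8 > 0, so H is positive definite.
Therefore the origin is a local minimum.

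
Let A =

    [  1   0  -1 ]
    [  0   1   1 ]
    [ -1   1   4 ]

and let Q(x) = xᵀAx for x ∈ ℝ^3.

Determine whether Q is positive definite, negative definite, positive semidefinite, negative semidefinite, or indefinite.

An LDLᵀ factorisation of A has diagonal entries 1, 1, 2.
So there are 3 positive pivots.
Hence Q is positive definite.

positive definite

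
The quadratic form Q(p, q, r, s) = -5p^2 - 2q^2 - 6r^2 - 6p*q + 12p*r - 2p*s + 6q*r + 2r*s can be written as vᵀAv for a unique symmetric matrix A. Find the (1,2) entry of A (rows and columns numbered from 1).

The coefficient of p·q in Q is -6. For a symmetric A this equals A[1,2] + A[2,1] = 2·A[1,2].
So A[1,2] = -6/2 = -3.

-3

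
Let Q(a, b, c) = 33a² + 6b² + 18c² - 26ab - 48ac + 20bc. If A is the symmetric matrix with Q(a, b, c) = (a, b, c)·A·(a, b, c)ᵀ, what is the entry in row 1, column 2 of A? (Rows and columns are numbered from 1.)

The coefficient of a·b in Q is -26. For a symmetric A this equals A[1,2] + A[2,1] = 2·A[1,2].
So A[1,2] = -26/2 = -13.

-13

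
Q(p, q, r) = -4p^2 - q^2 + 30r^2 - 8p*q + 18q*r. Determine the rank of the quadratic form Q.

Write A = [[-4, -4, 0], [-4, -1, 9], [0, 9, 30]].
Congruent diagonalization of A (simultaneous row and column reduction) yields pivots -4, 3, 3.
That gives 2 positive, 1 negative pivots.
The rank is the number of nonzero pivots: 3.

3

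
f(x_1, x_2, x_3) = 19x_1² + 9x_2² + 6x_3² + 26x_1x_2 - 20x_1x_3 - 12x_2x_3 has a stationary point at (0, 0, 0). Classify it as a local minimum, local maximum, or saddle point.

saddle point

The Hessian at the origin is H = [[38, 26, -20], [26, 18, -12], [-20, -12, 12]].
Applying the same elementary operations to the rows and columns of H produces a congruent diagonal matrix with entries 38, 4/19, -12.
That gives 2 positive, 1 negative pivots.
H is indefinite, so the origin is a saddle point.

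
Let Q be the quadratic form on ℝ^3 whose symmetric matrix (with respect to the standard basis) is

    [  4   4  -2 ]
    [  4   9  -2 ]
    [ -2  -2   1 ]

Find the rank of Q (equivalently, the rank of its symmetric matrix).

Row-reducing A symmetrically gives the diagonal entries 4, 5, 0.
So there are 2 positive, 1 zero pivots.
The rank is the number of nonzero pivots: 2.

2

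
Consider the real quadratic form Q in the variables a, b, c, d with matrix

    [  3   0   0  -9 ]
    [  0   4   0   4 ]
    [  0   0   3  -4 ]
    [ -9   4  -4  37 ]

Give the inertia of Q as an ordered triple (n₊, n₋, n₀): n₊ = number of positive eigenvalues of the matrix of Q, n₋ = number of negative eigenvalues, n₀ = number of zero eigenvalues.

(4, 0, 0)

Congruent diagonalization of A (simultaneous row and column reduction) yields pivots 3, 4, 3, 2/3.
That gives 4 positive pivots.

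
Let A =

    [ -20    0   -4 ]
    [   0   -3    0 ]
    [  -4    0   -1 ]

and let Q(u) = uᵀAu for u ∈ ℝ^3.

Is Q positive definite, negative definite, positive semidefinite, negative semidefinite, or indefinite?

Leading principal minors: Δ_1 = -20, Δ_2 = 60, Δ_3 = -12.
The signs alternate starting with Δ_1 < 0, so by Sylvester's criterion Q is negative definite.

negative definite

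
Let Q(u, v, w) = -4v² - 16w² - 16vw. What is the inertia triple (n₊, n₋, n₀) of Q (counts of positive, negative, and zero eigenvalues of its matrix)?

The symmetric matrix is A = [[0, 0, 0], [0, -4, -8], [0, -8, -16]].
Congruent diagonalization of A (simultaneous row and column reduction) yields pivots 0, -4, 0.
Counting signs: 1 negative, 2 zero.

(0, 1, 2)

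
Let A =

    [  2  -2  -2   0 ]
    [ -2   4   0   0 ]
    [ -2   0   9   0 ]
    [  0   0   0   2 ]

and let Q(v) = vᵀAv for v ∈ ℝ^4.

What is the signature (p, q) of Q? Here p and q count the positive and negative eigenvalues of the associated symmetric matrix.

(4, 0)

Congruent diagonalization of A (simultaneous row and column reduction) yields pivots 2, 2, 5, 2.
Counting signs: 4 positive.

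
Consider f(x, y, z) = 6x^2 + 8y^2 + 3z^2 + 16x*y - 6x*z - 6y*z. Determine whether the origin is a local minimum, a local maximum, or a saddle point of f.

saddle point

The Hessian at the origin is H = [[12, 16, -6], [16, 16, -6], [-6, -6, 6]].
An LDLᵀ factorisation of H has diagonal entries 12, -16/3, 15/4.
That gives 2 positive, 1 negative pivots.
H is indefinite, so the origin is a saddle point.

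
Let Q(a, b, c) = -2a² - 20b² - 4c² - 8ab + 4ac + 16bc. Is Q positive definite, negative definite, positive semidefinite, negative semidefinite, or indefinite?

negative definite

Write A = [[-2, -4, 2], [-4, -20, 8], [2, 8, -4]].
Congruent diagonalization of A (simultaneous row and column reduction) yields pivots -2, -12, -2/3.
Counting signs: 3 negative.
Hence Q is negative definite.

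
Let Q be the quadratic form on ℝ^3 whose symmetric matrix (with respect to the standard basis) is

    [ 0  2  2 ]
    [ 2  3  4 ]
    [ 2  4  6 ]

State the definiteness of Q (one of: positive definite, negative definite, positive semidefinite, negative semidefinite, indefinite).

indefinite

A is congruent to a diagonal matrix with 2 positive, 1 negative and 0 zero entries, so Q is indefinite.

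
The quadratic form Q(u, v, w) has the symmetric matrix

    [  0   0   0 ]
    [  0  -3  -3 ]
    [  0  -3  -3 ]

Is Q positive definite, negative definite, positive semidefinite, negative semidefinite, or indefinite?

negative semidefinite

Row-reducing A symmetrically gives the diagonal entries 0, -3, 0.
Counting signs: 1 negative, 2 zero.
Hence Q is negative semidefinite.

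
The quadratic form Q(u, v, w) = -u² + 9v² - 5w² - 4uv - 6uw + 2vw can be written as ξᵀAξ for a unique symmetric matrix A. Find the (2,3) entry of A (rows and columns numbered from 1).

The coefficient of v·w in Q is 2. For a symmetric A this equals A[2,3] + A[3,2] = 2·A[2,3].
So A[2,3] = 2/2 = 1.

1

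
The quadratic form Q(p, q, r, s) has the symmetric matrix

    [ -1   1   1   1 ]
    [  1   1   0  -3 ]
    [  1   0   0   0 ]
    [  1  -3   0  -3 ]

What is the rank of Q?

An LDLᵀ factorisation of A has diagonal entries -1, 2, 1/2, -12.
That gives 2 positive, 2 negative pivots.
The rank is the number of nonzero pivots: 4.

4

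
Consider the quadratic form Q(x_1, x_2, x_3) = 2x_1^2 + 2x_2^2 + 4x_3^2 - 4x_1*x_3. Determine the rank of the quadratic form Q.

The symmetric matrix is A = [[2, 0, -2], [0, 2, 0], [-2, 0, 4]].
Row-reducing A symmetrically gives the diagonal entries 2, 2, 2.
So there are 3 positive pivots.
The rank is the number of nonzero pivots: 3.

3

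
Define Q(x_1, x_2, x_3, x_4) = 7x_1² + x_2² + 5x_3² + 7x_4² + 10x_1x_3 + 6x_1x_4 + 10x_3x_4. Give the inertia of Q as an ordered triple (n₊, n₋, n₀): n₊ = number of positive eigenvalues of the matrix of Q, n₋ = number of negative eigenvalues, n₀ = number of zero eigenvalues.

The symmetric matrix is A = [[7, 0, 5, 3], [0, 1, 0, 0], [5, 0, 5, 5], [3, 0, 5, 7]].
Row-reducing A symmetrically gives the diagonal entries 7, 1, 10/7, 0.
So there are 3 positive, 1 zero pivots.

(3, 0, 1)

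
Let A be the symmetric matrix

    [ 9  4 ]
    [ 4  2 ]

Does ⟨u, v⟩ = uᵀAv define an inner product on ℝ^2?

Leading principal minors: Δ_1 = 9, Δ_2 = 2.
All leading principal minors are positive, so by Sylvester's criterion Q is positive definite.
⟨·,·⟩ is an inner product exactly when A is positive definite.

yes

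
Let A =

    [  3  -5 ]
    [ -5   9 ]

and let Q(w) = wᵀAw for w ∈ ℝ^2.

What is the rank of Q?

An LDLᵀ factorisation of A has diagonal entries 3, 2/3.
So there are 2 positive pivots.
The rank is the number of nonzero pivots: 2.

2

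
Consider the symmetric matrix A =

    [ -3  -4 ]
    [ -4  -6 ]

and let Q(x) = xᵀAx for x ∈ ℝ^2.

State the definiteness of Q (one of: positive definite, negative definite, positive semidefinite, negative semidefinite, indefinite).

negative definite

Leading principal minors: Δ_1 = -3, Δ_2 = 2.
The signs alternate starting with Δ_1 < 0, so by Sylvester's criterion Q is negative definite.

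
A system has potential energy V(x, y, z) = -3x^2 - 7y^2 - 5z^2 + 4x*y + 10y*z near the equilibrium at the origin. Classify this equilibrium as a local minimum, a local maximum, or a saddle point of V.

local maximum

The Hessian at the origin is H = [[-6, 4, 0], [4, -14, 10], [0, 10, -10]].
Symmetric row and column elimination reduces H to a congruent diagonal form with pivots -6, -34/3, -20/17.
So there are 3 negative pivots.
H is negative definite, so the origin is a strict local maximum.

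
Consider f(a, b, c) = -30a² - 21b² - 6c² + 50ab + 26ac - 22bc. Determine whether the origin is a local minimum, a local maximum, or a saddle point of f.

local maximum

The Hessian at the origin is H = [[-60, 50, 26], [50, -42, -22], [26, -22, -12]].
Symmetric row and column elimination reduces H to a congruent diagonal form with pivots -60, -1/3, -2/5.
Counting signs: 3 negative.
H is negative definite, so the origin is a strict local maximum.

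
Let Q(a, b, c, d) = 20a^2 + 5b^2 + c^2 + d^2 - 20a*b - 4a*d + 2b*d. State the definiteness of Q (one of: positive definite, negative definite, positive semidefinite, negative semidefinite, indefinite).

positive semidefinite

The symmetric matrix is A = [[20, -10, 0, -2], [-10, 5, 0, 1], [0, 0, 1, 0], [-2, 1, 0, 1]].
Applying the same elementary operations to the rows and columns of A produces a congruent diagonal matrix with entries 20, 0, 1, 4/5.
Counting signs: 3 positive, 1 zero.
Hence Q is positive semidefinite.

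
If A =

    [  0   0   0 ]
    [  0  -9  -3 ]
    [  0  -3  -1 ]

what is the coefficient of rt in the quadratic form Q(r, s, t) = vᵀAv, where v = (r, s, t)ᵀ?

0

The coefficient of rt is A[1,3] + A[3,1] = 2·0 = 0.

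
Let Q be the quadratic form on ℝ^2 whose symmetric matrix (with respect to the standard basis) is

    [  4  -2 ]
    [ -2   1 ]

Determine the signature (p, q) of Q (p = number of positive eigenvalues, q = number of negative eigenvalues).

(1, 0)

Applying the same elementary operations to the rows and columns of A produces a congruent diagonal matrix with entries 4, 0.
That gives 1 positive, 1 zero pivots.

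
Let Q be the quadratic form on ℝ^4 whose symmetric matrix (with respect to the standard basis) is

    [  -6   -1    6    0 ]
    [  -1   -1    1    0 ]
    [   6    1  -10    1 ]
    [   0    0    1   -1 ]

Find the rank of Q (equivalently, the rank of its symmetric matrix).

4

Row-reducing A symmetrically gives the diagonal entries -6, -5/6, -4, -3/4.
So there are 4 negative pivots.
The rank is the number of nonzero pivots: 4.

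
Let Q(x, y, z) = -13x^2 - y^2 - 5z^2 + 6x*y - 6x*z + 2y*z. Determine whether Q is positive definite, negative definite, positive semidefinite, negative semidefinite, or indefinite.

negative definite

The symmetric matrix of Q is A = [[-13, 3, -3], [3, -1, 1], [-3, 1, -5]].
Leading principal minors: Δ_1 = -13, Δ_2 = 4, Δ_3 = -16.
The signs alternate starting with Δ_1 < 0, so by Sylvester's criterion Q is negative definite.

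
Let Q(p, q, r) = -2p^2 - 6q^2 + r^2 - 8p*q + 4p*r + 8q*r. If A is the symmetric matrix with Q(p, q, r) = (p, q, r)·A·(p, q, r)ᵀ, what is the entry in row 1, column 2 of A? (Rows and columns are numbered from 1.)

The coefficient of p·q in Q is -8. For a symmetric A this equals A[1,2] + A[2,1] = 2·A[1,2].
So A[1,2] = -8/2 = -4.

-4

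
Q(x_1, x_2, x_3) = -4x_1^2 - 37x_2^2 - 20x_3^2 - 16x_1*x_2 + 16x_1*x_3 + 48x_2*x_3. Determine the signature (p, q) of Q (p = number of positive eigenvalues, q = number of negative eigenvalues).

The symmetric matrix is A = [[-4, -8, 8], [-8, -37, 24], [8, 24, -20]].
Applying the same elementary operations to the rows and columns of A produces a congruent diagonal matrix with entries -4, -21, -20/21.
That gives 3 negative pivots.

(0, 3)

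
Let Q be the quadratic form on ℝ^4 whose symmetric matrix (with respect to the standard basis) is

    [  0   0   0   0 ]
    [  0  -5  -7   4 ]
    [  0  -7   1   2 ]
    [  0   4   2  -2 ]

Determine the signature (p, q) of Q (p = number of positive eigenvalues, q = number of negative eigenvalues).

Row-reducing A symmetrically gives the diagonal entries 0, -5, 54/5, 0.
So there are 1 positive, 1 negative, 2 zero pivots.

(1, 1)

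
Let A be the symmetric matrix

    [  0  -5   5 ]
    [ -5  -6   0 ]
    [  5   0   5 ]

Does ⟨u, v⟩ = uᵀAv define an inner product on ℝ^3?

A is congruent to a diagonal matrix with 1 positive, 2 negative and 0 zero entries, so Q is indefinite.
⟨·,·⟩ is an inner product exactly when A is positive definite.

no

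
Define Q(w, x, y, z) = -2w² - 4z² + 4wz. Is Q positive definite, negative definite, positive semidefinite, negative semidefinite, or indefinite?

The associated matrix is A = [[-2, 0, 0, 2], [0, 0, 0, 0], [0, 0, 0, 0], [2, 0, 0, -4]].
Congruent diagonalization of A (simultaneous row and column reduction) yields pivots -2, 0, 0, -2.
Counting signs: 2 negative, 2 zero.
Hence Q is negative semidefinite.

negative semidefinite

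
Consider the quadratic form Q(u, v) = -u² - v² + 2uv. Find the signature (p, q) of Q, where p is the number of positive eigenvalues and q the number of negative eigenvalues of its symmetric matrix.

(0, 1)

The associated matrix is A = [[-1, 1], [1, -1]].
Symmetric row and column elimination reduces A to a congruent diagonal form with pivots -1, 0.
So there are 1 negative, 1 zero pivots.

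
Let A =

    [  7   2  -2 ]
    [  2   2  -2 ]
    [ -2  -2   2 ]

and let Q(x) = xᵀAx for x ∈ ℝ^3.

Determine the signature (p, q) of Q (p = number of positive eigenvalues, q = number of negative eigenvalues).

(2, 0)

Symmetric row and column elimination reduces A to a congruent diagonal form with pivots 7, 10/7, 0.
So there are 2 positive, 1 zero pivots.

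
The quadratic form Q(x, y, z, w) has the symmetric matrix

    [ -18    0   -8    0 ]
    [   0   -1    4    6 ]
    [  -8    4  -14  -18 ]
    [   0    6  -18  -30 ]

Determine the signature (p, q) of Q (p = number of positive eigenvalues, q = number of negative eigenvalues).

(1, 3)

Symmetric row and column elimination reduces A to a congruent diagonal form with pivots -18, -1, 50/9, -12/25.
That gives 1 positive, 3 negative pivots.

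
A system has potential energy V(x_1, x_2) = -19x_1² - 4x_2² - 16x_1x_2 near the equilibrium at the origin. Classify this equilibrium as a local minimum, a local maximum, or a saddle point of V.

local maximum

The Hessian at the origin is H = [[-38, -16], [-16, -8]].
det H = -38·-8 − (-16)² = 48 > 0 and H[1,1] = -38 < 0, so H is negative definite.
Therefore the origin is a local maximum.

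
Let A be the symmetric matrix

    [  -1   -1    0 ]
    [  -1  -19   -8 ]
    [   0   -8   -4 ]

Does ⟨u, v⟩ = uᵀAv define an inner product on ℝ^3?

no

Leading principal minors: Δ_1 = -1, Δ_2 = 18, Δ_3 = -8.
The signs alternate starting with Δ_1 < 0, so by Sylvester's criterion Q is negative definite.
⟨·,·⟩ is an inner product exactly when A is positive definite.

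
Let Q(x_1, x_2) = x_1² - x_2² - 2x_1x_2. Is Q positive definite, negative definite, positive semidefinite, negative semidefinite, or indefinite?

The symmetric matrix of Q is [[1, -1], [-1, -1]].
For the 2×2 matrix [[1, -1], [-1, -1]]: det = 1·-1 − (-1)² = -2, trace = 0.
det < 0 so the eigenvalues have opposite signs; the form is indefinite.

indefinite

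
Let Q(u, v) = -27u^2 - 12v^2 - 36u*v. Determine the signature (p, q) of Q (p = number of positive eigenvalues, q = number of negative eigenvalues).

(0, 1)

The associated matrix is A = [[-27, -18], [-18, -12]].
Symmetric row and column elimination reduces A to a congruent diagonal form with pivots -27, 0.
That gives 1 negative, 1 zero pivots.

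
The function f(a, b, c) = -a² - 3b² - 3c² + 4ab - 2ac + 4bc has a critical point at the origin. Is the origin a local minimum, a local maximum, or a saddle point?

The Hessian at the origin is H = [[-2, 4, -2], [4, -6, 4], [-2, 4, -6]].
Row-reducing H symmetrically gives the diagonal entries -2, 2, -4.
That gives 1 positive, 2 negative pivots.
H is indefinite, so the origin is a saddle point.

saddle point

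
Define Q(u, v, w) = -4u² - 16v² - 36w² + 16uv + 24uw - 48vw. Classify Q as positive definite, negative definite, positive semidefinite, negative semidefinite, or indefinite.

The symmetric matrix is A = [[-4, 8, 12], [8, -16, -24], [12, -24, -36]].
Symmetric row and column elimination reduces A to a congruent diagonal form with pivots -4, 0, 0.
Counting signs: 1 negative, 2 zero.
Hence Q is negative semidefinite.

negative semidefinite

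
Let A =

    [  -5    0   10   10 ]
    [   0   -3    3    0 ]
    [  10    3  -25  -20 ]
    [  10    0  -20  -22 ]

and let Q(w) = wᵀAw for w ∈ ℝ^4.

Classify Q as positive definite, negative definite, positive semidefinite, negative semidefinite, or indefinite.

Leading principal minors: Δ_1 = -5, Δ_2 = 15, Δ_3 = -30, Δ_4 = 60.
The signs alternate starting with Δ_1 < 0, so by Sylvester's criterion Q is negative definite.

negative definite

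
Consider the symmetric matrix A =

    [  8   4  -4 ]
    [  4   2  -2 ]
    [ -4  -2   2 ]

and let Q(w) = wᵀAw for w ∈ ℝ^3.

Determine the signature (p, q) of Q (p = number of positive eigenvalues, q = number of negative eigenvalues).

(1, 0)

Applying the same elementary operations to the rows and columns of A produces a congruent diagonal matrix with entries 8, 0, 0.
That gives 1 positive, 2 zero pivots.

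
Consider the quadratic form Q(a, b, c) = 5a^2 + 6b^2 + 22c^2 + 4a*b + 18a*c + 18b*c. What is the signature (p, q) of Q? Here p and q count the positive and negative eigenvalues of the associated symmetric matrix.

(3, 0)

Write A = [[5, 2, 9], [2, 6, 9], [9, 9, 22]].
An LDLᵀ factorisation of A has diagonal entries 5, 26/5, 5/26.
Counting signs: 3 positive.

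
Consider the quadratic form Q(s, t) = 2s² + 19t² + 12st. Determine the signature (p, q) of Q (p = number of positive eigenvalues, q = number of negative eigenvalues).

The symmetric matrix is A = [[2, 6], [6, 19]].
Congruent diagonalization of A (simultaneous row and column reduction) yields pivots 2, 1.
That gives 2 positive pivots.

(2, 0)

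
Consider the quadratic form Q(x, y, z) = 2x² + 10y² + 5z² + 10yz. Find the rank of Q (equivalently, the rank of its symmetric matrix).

3

The symmetric matrix is A = [[2, 0, 0], [0, 10, 5], [0, 5, 5]].
An LDLᵀ factorisation of A has diagonal entries 2, 10, 5/2.
Counting signs: 3 positive.
The rank is the number of nonzero pivots: 3.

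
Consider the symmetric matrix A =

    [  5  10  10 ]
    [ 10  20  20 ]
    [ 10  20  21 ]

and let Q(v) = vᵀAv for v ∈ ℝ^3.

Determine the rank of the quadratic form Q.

Congruent diagonalization of A (simultaneous row and column reduction) yields pivots 5, 0, 1.
So there are 2 positive, 1 zero pivots.
The rank is the number of nonzero pivots: 2.

2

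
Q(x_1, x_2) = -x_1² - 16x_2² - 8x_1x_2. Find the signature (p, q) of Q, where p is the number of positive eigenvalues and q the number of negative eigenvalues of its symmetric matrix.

The associated matrix is A = [[-1, -4], [-4, -16]].
Applying the same elementary operations to the rows and columns of A produces a congruent diagonal matrix with entries -1, 0.
So there are 1 negative, 1 zero pivots.

(0, 1)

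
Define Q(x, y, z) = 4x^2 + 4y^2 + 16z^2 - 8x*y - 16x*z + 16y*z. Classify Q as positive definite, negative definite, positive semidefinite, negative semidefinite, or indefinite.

positive semidefinite

Write A = [[4, -4, -8], [-4, 4, 8], [-8, 8, 16]].
Congruent diagonalization of A (simultaneous row and column reduction) yields pivots 4, 0, 0.
So there are 1 positive, 2 zero pivots.
Hence Q is positive semidefinite.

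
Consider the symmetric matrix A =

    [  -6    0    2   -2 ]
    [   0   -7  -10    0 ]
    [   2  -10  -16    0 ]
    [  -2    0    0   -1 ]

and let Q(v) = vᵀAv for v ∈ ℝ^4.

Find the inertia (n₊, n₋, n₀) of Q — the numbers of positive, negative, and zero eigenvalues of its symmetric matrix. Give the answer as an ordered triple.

An LDLᵀ factorisation of A has diagonal entries -6, -7, -22/21, 1/11.
So there are 1 positive, 3 negative pivots.

(1, 3, 0)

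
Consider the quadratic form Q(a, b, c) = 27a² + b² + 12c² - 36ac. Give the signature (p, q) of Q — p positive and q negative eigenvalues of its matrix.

(2, 0)

Write A = [[27, 0, -18], [0, 1, 0], [-18, 0, 12]].
Symmetric row and column elimination reduces A to a congruent diagonal form with pivots 27, 1, 0.
So there are 2 positive, 1 zero pivots.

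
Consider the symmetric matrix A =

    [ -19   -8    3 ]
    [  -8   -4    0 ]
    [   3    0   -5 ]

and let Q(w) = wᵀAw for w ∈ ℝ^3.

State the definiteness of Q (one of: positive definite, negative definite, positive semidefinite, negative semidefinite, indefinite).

negative definite

Row-reducing A symmetrically gives the diagonal entries -19, -12/19, -2.
So there are 3 negative pivots.
Hence Q is negative definite.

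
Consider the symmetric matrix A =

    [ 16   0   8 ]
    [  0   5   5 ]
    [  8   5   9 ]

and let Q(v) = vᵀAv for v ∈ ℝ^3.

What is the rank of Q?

2

Applying the same elementary operations to the rows and columns of A produces a congruent diagonal matrix with entries 16, 5, 0.
So there are 2 positive, 1 zero pivots.
The rank is the number of nonzero pivots: 2.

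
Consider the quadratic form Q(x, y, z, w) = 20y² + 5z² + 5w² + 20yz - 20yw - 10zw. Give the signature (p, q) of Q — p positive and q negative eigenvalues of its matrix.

(1, 0)

Write A = [[0, 0, 0, 0], [0, 20, 10, -10], [0, 10, 5, -5], [0, -10, -5, 5]].
Congruent diagonalization of A (simultaneous row and column reduction) yields pivots 0, 20, 0, 0.
Counting signs: 1 positive, 3 zero.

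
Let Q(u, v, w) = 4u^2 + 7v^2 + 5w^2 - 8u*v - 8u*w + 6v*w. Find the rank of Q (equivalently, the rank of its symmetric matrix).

3

The symmetric matrix is A = [[4, -4, -4], [-4, 7, 3], [-4, 3, 5]].
Symmetric row and column elimination reduces A to a congruent diagonal form with pivots 4, 3, 2/3.
So there are 3 positive pivots.
The rank is the number of nonzero pivots: 3.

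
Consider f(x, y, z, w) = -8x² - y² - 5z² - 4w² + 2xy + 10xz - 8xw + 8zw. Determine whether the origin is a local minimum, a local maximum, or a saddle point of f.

The Hessian at the origin is H = [[-16, 2, 10, -8], [2, -2, 0, 0], [10, 0, -10, 8], [-8, 0, 8, -8]].
Applying the same elementary operations to the rows and columns of H produces a congruent diagonal matrix with entries -16, -7/4, -20/7, -8/5.
So there are 4 negative pivots.
H is negative definite, so the origin is a strict local maximum.

local maximum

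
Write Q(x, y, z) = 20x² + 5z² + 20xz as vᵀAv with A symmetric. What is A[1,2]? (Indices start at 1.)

The coefficient of x·y in Q is 0. For a symmetric A this equals A[1,2] + A[2,1] = 2·A[1,2].
So A[1,2] = 0/2 = 0.

0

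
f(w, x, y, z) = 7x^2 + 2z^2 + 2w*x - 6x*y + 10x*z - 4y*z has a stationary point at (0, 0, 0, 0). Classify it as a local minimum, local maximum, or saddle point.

The Hessian at the origin is H = [[0, 2, 0, 0], [2, 14, -6, 10], [0, -6, 0, -4], [0, 10, -4, 4]].
H is indefinite, so the origin is a saddle point.

saddle point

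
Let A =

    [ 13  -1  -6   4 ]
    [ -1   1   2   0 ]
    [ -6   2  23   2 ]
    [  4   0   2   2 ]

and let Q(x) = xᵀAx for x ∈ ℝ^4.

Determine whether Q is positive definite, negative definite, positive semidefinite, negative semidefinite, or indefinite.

positive definite

Leading principal minors: Δ_1 = 13, Δ_2 = 12, Δ_3 = 212, Δ_4 = 8.
All leading principal minors are positive, so by Sylvester's criterion Q is positive definite.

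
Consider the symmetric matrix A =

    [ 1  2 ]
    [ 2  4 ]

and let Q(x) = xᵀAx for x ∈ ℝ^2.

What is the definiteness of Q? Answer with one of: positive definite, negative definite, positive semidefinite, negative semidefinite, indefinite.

positive semidefinite

For the 2×2 matrix [[1, 2], [2, 4]]: det = 1·4 − (2)² = 0, trace = 5.
det = 0 so one eigenvalue is zero; the form is semidefinite with the sign of the trace.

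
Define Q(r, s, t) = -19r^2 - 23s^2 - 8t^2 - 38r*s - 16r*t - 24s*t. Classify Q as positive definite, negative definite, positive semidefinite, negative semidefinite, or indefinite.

The symmetric matrix of Q is A = [[-19, -19, -8], [-19, -23, -12], [-8, -12, -8]].
Leading principal minors: Δ_1 = -19, Δ_2 = 76, Δ_3 = -48.
The signs alternate starting with Δ_1 < 0, so by Sylvester's criterion Q is negative definite.

negative definite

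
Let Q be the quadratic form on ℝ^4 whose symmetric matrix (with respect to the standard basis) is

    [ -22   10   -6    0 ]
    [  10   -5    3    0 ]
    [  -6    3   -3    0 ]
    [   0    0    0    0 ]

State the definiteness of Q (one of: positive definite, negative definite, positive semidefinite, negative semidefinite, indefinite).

Row-reducing A symmetrically gives the diagonal entries -22, -5/11, -6/5, 0.
That gives 3 negative, 1 zero pivots.
Hence Q is negative semidefinite.

negative semidefinite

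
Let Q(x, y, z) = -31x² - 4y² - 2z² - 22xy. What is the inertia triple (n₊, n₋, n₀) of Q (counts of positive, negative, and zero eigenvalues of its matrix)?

The associated matrix is A = [[-31, -11, 0], [-11, -4, 0], [0, 0, -2]].
Row-reducing A symmetrically gives the diagonal entries -31, -3/31, -2.
Counting signs: 3 negative.

(0, 3, 0)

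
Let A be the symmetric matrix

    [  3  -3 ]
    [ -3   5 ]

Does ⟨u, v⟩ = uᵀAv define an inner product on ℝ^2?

yes

An LDLᵀ factorisation of A has diagonal entries 3, 2.
That gives 2 positive pivots.
Hence Q is positive definite.
⟨·,·⟩ is an inner product exactly when A is positive definite.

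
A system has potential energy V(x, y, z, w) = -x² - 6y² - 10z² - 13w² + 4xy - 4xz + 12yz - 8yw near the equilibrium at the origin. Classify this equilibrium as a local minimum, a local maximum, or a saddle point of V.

local maximum

The Hessian at the origin is H = [[-2, 4, -4, 0], [4, -12, 12, -8], [-4, 12, -20, 0], [0, -8, 0, -26]].
Congruent diagonalization of H (simultaneous row and column reduction) yields pivots -2, -4, -8, -2.
So there are 4 negative pivots.
H is negative definite, so the origin is a strict local maximum.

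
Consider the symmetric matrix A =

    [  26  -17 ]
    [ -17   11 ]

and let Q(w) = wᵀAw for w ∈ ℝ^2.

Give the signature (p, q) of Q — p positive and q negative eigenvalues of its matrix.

An LDLᵀ factorisation of A has diagonal entries 26, -3/26.
That gives 1 positive, 1 negative pivots.

(1, 1)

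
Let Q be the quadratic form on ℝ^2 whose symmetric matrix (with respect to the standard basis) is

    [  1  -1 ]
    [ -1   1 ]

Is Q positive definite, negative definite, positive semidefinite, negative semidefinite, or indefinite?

positive semidefinite

For the 2×2 matrix [[1, -1], [-1, 1]]: det = 1·1 − (-1)² = 0, trace = 2.
det = 0 so one eigenvalue is zero; the form is semidefinite with the sign of the trace.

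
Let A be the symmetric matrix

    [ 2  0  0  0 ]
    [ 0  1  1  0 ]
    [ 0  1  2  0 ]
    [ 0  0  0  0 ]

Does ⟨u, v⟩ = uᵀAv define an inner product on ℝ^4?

no

Applying the same elementary operations to the rows and columns of A produces a congruent diagonal matrix with entries 2, 1, 1, 0.
So there are 3 positive, 1 zero pivots.
Hence Q is positive semidefinite.
⟨·,·⟩ is an inner product exactly when A is positive definite.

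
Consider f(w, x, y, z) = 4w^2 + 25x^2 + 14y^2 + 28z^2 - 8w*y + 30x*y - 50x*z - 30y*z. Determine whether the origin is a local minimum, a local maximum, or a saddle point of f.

local minimum

The Hessian at the origin is H = [[8, 0, -8, 0], [0, 50, 30, -50], [-8, 30, 28, -30], [0, -50, -30, 56]].
An LDLᵀ factorisation of H has diagonal entries 8, 50, 2, 6.
So there are 4 positive pivots.
H is positive definite, so the origin is a strict local minimum.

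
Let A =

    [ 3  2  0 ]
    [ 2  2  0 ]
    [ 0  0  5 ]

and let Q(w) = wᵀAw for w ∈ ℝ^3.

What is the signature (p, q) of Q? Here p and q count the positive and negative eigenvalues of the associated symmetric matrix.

Symmetric row and column elimination reduces A to a congruent diagonal form with pivots 3, 2/3, 5.
That gives 3 positive pivots.

(3, 0)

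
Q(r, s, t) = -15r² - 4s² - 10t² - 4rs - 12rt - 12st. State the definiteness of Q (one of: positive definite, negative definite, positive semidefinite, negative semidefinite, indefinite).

The symmetric matrix of Q is A = [[-15, -2, -6], [-2, -4, -6], [-6, -6, -10]].
Leading principal minors: Δ_1 = -15, Δ_2 = 56, Δ_3 = -20.
The signs alternate starting with Δ_1 < 0, so by Sylvester's criterion Q is negative definite.

negative definite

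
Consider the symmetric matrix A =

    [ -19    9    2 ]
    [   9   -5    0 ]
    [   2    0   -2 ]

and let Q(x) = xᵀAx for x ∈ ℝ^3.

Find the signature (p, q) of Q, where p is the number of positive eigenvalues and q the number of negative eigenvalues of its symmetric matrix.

(0, 3)

Applying the same elementary operations to the rows and columns of A produces a congruent diagonal matrix with entries -19, -14/19, -4/7.
That gives 3 negative pivots.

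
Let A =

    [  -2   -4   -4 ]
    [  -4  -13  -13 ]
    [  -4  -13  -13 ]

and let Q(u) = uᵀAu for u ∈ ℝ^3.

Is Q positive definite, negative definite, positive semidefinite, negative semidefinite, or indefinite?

Row-reducing A symmetrically gives the diagonal entries -2, -5, 0.
Counting signs: 2 negative, 1 zero.
Hence Q is negative semidefinite.

negative semidefinite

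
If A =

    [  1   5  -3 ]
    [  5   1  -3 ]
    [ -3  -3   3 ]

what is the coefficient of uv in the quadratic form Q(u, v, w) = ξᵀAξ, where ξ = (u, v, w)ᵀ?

10

The coefficient of uv is A[1,2] + A[2,1] = 2·5 = 10.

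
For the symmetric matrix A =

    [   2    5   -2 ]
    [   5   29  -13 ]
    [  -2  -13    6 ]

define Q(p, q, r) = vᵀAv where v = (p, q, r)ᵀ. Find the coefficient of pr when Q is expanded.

The coefficient of pr is A[1,3] + A[3,1] = 2·(-2) = -4.

-4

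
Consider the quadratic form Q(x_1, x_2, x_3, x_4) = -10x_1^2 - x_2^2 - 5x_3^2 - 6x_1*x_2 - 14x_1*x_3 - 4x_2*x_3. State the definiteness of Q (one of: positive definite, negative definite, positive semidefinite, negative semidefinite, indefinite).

The associated matrix is A = [[-10, -3, -7, 0], [-3, -1, -2, 0], [-7, -2, -5, 0], [0, 0, 0, 0]].
Row-reducing A symmetrically gives the diagonal entries -10, -1/10, 0, 0.
Counting signs: 2 negative, 2 zero.
Hence Q is negative semidefinite.

negative semidefinite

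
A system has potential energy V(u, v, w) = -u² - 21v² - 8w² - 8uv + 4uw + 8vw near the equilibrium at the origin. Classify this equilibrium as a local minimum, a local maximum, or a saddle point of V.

local maximum

The Hessian at the origin is H = [[-2, -8, 4], [-8, -42, 8], [4, 8, -16]].
Applying the same elementary operations to the rows and columns of H produces a congruent diagonal matrix with entries -2, -10, -8/5.
So there are 3 negative pivots.
H is negative definite, so the origin is a strict local maximum.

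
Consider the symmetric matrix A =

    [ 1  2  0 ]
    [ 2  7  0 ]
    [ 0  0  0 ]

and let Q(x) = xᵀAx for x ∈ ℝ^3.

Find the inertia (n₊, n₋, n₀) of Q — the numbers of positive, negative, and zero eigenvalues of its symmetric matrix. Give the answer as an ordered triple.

(2, 0, 1)

Applying the same elementary operations to the rows and columns of A produces a congruent diagonal matrix with entries 1, 3, 0.
That gives 2 positive, 1 zero pivots.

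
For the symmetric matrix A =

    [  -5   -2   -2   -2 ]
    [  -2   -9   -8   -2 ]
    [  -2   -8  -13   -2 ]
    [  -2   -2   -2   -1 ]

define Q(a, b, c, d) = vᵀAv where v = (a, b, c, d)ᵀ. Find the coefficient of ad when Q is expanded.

The coefficient of ad is A[1,4] + A[4,1] = 2·(-2) = -4.

-4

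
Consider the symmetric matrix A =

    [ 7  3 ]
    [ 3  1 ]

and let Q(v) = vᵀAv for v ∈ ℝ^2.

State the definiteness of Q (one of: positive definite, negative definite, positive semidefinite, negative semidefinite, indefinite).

indefinite

Row-reducing A symmetrically gives the diagonal entries 7, -2/7.
Counting signs: 1 positive, 1 negative.
Hence Q is indefinite.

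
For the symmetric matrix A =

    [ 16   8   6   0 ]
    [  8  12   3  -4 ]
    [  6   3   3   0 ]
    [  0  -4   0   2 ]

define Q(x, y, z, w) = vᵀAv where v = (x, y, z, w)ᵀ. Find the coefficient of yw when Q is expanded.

-8

The coefficient of yw is A[2,4] + A[4,2] = 2·(-4) = -8.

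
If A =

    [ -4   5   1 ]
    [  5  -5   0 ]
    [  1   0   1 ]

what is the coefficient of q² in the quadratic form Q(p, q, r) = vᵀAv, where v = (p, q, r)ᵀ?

The coefficient of q² is the diagonal entry A[2,2] = -5.

-5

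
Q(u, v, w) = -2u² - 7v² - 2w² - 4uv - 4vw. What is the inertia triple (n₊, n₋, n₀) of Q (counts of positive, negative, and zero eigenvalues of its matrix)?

Write A = [[-2, -2, 0], [-2, -7, -2], [0, -2, -2]].
Congruent diagonalization of A (simultaneous row and column reduction) yields pivots -2, -5, -6/5.
So there are 3 negative pivots.

(0, 3, 0)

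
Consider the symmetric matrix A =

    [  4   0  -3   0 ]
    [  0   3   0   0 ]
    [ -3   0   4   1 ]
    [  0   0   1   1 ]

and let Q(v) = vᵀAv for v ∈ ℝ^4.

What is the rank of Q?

4

Congruent diagonalization of A (simultaneous row and column reduction) yields pivots 4, 3, 7/4, 3/7.
So there are 4 positive pivots.
The rank is the number of nonzero pivots: 4.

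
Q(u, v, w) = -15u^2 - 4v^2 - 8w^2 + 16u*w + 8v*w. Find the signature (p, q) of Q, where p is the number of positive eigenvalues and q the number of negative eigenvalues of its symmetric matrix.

(1, 2)

The associated matrix is A = [[-15, 0, 8], [0, -4, 4], [8, 4, -8]].
An LDLᵀ factorisation of A has diagonal entries -15, -4, 4/15.
Counting signs: 1 positive, 2 negative.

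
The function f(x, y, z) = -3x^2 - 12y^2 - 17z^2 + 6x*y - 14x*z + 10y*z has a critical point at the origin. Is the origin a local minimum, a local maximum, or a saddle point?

The Hessian at the origin is H = [[-6, 6, -14], [6, -24, 10], [-14, 10, -34]].
Symmetric row and column elimination reduces H to a congruent diagonal form with pivots -6, -18, -4/9.
So there are 3 negative pivots.
H is negative definite, so the origin is a strict local maximum.

local maximum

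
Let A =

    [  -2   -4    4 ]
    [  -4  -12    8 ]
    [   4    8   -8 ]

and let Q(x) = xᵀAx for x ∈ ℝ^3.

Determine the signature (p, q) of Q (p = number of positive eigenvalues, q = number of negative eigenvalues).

(0, 2)

Row-reducing A symmetrically gives the diagonal entries -2, -4, 0.
Counting signs: 2 negative, 1 zero.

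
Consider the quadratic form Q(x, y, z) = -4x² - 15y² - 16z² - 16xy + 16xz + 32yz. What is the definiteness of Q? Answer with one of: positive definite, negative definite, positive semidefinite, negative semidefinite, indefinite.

The associated matrix is A = [[-4, -8, 8], [-8, -15, 16], [8, 16, -16]].
Congruent diagonalization of A (simultaneous row and column reduction) yields pivots -4, 1, 0.
So there are 1 positive, 1 negative, 1 zero pivots.
Hence Q is indefinite.

indefinite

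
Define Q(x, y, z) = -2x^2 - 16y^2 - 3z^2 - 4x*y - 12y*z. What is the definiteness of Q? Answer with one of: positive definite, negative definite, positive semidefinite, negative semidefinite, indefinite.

negative definite

The symmetric matrix of Q is A = [[-2, -2, 0], [-2, -16, -6], [0, -6, -3]].
Leading principal minors: Δ_1 = -2, Δ_2 = 28, Δ_3 = -12.
The signs alternate starting with Δ_1 < 0, so by Sylvester's criterion Q is negative definite.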